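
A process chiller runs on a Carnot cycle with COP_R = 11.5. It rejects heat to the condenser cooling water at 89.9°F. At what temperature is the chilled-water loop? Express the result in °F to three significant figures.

For a Carnot refrigerator COP_R = T_C/(T_H − T_C), so T_C = COP·T_H/(1 + COP).
With T_H = 305.32 K, T_C = 11.5 × 305.32/12.50 = 280.89 K.
Converting, 280.89 K = 45.93°F.

45.9 °F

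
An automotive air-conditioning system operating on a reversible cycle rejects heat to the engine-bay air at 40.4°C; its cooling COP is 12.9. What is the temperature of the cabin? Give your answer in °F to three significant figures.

For a Carnot refrigerator COP_R = T_C/(T_H − T_C), so T_C = COP·T_H/(1 + COP).
With T_H = 313.55 K, T_C = 12.9 × 313.55/13.90 = 290.99 K.
Converting, 290.99 K = 64.12°F.

64.1 °F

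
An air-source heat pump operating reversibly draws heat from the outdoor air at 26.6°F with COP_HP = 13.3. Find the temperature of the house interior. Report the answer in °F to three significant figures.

COP_HP = T_H/(T_H − T_C) rearranges to T_H = COP·T_C/(COP − 1).
With T_C = 270.15 K, T_H = 13.3 × 270.15/12.30 = 292.11 K.
Converting, 292.11 K = 66.13°F.

66.1 °F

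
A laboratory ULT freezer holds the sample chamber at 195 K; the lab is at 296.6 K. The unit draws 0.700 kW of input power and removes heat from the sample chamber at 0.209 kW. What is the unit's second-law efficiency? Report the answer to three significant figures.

0.156

COP_actual = Q̇_C/Ẇ = 0.2090/0.7000 = 0.2986.
The reservoir spacing is ΔT = 296.6 − 195 = 101.6 K.
COP_Carnot = T_C/ΔT = 195.00/101.6 = 1.919.
η_II = COP_actual/COP_Carnot = 0.2986/1.919 = 0.1556.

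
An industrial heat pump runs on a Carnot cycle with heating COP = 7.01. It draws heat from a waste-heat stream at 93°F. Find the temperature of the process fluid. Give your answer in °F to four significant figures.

185.0 °F

COP_HP = T_H/(T_H − T_C) rearranges to T_H = COP·T_C/(COP − 1).
With T_C = 307.04 K, T_H = 7.01 × 307.04/6.010 = 358.13 K.
Converting, 358.13 K = 184.96°F.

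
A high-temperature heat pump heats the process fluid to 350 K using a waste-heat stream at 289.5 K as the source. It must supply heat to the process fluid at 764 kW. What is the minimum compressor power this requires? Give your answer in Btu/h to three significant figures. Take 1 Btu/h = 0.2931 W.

The reservoir spacing is ΔT = 350 − 289.5 = 60.50 K.
COP_Carnot = T_H/ΔT = 350.00/60.50 = 5.785.
Ẇ_min = Q̇/COP_Carnot = 764.0/5.785 = 132.1 kW = 450600 Btu/h.

451000 Btu/h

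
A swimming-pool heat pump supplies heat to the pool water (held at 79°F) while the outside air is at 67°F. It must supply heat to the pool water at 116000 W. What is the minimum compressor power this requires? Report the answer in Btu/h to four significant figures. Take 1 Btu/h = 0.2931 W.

8817 Btu/h

In absolute terms T_C = 292.59 K and T_H = 299.26 K, so ΔT = 6.667 K.
COP_Carnot = T_H/ΔT = 299.26/6.667 = 44.89.
Ẇ_min = Q̇/COP_Carnot = 116000/44.89 = 2584 W = 8817 Btu/h.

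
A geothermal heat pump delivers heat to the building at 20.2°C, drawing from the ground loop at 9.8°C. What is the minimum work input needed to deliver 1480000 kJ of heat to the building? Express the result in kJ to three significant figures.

52500 kJ

In absolute terms T_C = 282.95 K and T_H = 293.35 K, so ΔT = 10.40 K.
The reversible limit is COP_HP = T_H/ΔT = 28.21, so W_min = Q_H/COP = Q_H·ΔT/T_H.
W_min = 1480000 × 10.40/293.35 = 52470 kJ.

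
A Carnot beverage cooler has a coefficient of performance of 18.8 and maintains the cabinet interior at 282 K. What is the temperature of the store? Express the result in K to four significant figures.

COP_R = T_C/(T_H − T_C) gives T_H − T_C = T_C/COP.
With T_C = 282.00 K, T_H = 282.00 × (1 + 1/18.8) = 297.00 K.

297.0 K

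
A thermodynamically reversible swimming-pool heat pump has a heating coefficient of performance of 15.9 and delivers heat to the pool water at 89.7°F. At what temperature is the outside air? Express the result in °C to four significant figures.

12.86 °C

COP_HP = T_H/(T_H − T_C) gives T_H − T_C = T_H/COP.
With T_H = 305.21 K, T_C = 305.21 × (1 − 1/15.9) = 286.01 K.
Converting, 286.01 K = 12.86°C.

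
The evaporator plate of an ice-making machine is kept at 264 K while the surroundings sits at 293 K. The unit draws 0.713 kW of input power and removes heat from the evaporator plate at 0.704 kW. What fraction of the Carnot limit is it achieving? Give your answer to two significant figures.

COP_actual = Q̇_C/Ẇ = 0.7040/0.7130 = 0.9874.
The reservoir spacing is ΔT = 293 − 264 = 29.00 K.
COP_Carnot = T_C/ΔT = 264.00/29.00 = 9.103.
η_II = COP_actual/COP_Carnot = 0.9874/9.103 = 0.1085.

0.11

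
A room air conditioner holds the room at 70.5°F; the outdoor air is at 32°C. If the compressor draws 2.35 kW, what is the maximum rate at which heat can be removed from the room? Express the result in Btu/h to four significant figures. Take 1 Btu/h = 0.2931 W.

222600 Btu/h

In absolute terms T_C = 294.54 K and T_H = 305.15 K, so ΔT = 10.61 K.
COP_Carnot = T_C/ΔT = 294.54/10.61 = 27.76.
Q̇_max = COP_Carnot × Ẇ = 27.76 × 2.350 kW = 65.23 kW = 222600 Btu/h.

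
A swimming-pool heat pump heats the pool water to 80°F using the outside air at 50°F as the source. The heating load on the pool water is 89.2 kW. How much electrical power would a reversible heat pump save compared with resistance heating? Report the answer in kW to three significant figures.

In absolute terms T_C = 283.15 K and T_H = 299.82 K, so ΔT = 16.67 K.
COP_Carnot = T_H/ΔT = 299.82/16.67 = 17.99.
Resistance heating needs Ẇ_res = Q̇_H = 89.20 kW; the reversible heat pump needs only Ẇ_hp = Q̇_H/COP = 4.959 kW.
Saving = 89.20 − 4.959 = 84.24 kW.

84.2 kW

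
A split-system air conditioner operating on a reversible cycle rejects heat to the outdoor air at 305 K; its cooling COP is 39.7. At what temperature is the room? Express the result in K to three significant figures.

For a Carnot refrigerator COP_R = T_C/(T_H − T_C), so T_C = COP·T_H/(1 + COP).
With T_H = 305.00 K, T_C = 39.7 × 305.00/40.70 = 297.51 K.

298 K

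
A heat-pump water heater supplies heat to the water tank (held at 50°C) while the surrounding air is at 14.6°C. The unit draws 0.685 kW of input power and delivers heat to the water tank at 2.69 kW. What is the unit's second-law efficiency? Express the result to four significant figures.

COP_actual = Q̇_H/Ẇ = 2.690/0.6850 = 3.927.
In absolute terms T_C = 287.75 K and T_H = 323.15 K, so ΔT = 35.40 K.
COP_Carnot = T_H/ΔT = 323.15/35.40 = 9.129.
η_II = COP_actual/COP_Carnot = 3.927/9.129 = 0.4302.

0.4302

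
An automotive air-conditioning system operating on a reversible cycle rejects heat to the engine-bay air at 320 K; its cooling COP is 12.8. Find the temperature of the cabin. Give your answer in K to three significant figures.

297 K

For a Carnot refrigerator COP_R = T_C/(T_H − T_C), so T_C = COP·T_H/(1 + COP).
With T_H = 320.00 K, T_C = 12.8 × 320.00/13.80 = 296.81 K.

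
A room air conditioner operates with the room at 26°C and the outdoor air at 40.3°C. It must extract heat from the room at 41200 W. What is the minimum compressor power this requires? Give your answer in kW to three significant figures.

1.97 kW

In absolute terms T_C = 299.15 K and T_H = 313.45 K, so ΔT = 14.30 K.
COP_Carnot = T_C/ΔT = 299.15/14.30 = 20.92.
Ẇ_min = Q̇/COP_Carnot = 41200/20.92 = 1969 W = 1.969 kW.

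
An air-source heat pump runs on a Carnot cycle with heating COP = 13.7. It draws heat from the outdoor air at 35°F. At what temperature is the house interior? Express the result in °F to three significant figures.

74.0 °F

COP_HP = T_H/(T_H − T_C) rearranges to T_H = COP·T_C/(COP − 1).
With T_C = 274.82 K, T_H = 13.7 × 274.82/12.70 = 296.46 K.
Converting, 296.46 K = 73.95°F.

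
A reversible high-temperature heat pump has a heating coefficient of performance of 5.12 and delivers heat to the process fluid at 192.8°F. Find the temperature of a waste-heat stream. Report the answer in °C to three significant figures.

COP_HP = T_H/(T_H − T_C) gives T_H − T_C = T_H/COP.
With T_H = 362.48 K, T_C = 362.48 × (1 − 1/5.12) = 291.69 K.
Converting, 291.69 K = 18.54°C.

18.5 °C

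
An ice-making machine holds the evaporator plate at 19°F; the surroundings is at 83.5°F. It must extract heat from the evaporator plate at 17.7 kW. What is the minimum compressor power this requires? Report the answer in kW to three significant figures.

In absolute terms T_C = 265.93 K and T_H = 301.76 K, so ΔT = 35.83 K.
COP_Carnot = T_C/ΔT = 265.93/35.83 = 7.421.
Ẇ_min = Q̇/COP_Carnot = 17.70/7.421 = 2.385 kW.

2.39 kW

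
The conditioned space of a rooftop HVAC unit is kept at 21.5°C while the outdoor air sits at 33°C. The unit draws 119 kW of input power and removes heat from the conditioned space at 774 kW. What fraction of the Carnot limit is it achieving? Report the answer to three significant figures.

COP_actual = Q̇_C/Ẇ = 774.0/119.0 = 6.504.
In absolute terms T_C = 294.65 K and T_H = 306.15 K, so ΔT = 11.50 K.
COP_Carnot = T_C/ΔT = 294.65/11.50 = 25.62.
η_II = COP_actual/COP_Carnot = 6.504/25.62 = 0.2539.

0.254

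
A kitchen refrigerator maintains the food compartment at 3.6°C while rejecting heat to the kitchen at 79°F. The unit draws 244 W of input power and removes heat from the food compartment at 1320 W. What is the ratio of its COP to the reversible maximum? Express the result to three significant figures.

0.440

COP_actual = Q̇_C/Ẇ = 1320/244.0 = 5.410.
In absolute terms T_C = 276.75 K and T_H = 299.26 K, so ΔT = 22.51 K.
COP_Carnot = T_C/ΔT = 276.75/22.51 = 12.29.
η_II = COP_actual/COP_Carnot = 5.410/12.29 = 0.4400.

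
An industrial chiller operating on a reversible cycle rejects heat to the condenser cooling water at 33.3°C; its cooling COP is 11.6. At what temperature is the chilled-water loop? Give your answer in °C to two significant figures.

9.0 °C

For a Carnot refrigerator COP_R = T_C/(T_H − T_C), so T_C = COP·T_H/(1 + COP).
With T_H = 306.45 K, T_C = 11.6 × 306.45/12.60 = 282.13 K.
Converting, 282.13 K = 8.98°C.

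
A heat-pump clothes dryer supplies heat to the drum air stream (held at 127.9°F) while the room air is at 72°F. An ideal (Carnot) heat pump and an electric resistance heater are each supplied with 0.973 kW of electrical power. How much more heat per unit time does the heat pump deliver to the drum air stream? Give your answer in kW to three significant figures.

In absolute terms T_C = 295.37 K and T_H = 326.43 K, so ΔT = 31.06 K.
COP_Carnot = T_H/ΔT = 326.43/31.06 = 10.51.
The heat pump delivers Q̇_H = COP × Ẇ = 10.23 kW; the resistance heater delivers Ẇ = 0.9730 kW.
Extra = (COP − 1)·Ẇ = 9.254 kW.

9.25 kW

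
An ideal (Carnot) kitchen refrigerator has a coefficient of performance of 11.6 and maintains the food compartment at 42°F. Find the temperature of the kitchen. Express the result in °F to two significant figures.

COP_R = T_C/(T_H − T_C) gives T_H − T_C = T_C/COP.
With T_C = 278.71 K, T_H = 278.71 × (1 + 1/11.6) = 302.73 K.
Converting, 302.73 K = 85.25°F.

85 °F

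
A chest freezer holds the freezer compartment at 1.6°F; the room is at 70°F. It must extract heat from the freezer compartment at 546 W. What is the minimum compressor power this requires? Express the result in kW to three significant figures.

0.0810 kW

In absolute terms T_C = 256.26 K and T_H = 294.26 K, so ΔT = 38.00 K.
COP_Carnot = T_C/ΔT = 256.26/38.00 = 6.744.
Ẇ_min = Q̇/COP_Carnot = 546.0/6.744 = 80.96 W = 0.08096 kW.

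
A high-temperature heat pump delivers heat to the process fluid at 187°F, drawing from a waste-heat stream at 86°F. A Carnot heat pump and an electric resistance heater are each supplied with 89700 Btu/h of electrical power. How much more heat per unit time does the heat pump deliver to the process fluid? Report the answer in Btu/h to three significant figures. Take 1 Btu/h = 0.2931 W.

485000 Btu/h

In absolute terms T_C = 303.15 K and T_H = 359.26 K, so ΔT = 56.11 K.
COP_Carnot = T_H/ΔT = 359.26/56.11 = 6.403.
The heat pump delivers Q̇_H = COP × Ẇ = 574300 Btu/h; the resistance heater delivers Ẇ = 89700 Btu/h.
Extra = (COP − 1)·Ẇ = 484600 Btu/h.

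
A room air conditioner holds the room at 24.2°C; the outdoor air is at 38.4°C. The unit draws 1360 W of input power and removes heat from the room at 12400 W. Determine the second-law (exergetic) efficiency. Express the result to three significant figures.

0.435

COP_actual = Q̇_C/Ẇ = 12400/1360 = 9.118.
In absolute terms T_C = 297.35 K and T_H = 311.55 K, so ΔT = 14.20 K.
COP_Carnot = T_C/ΔT = 297.35/14.20 = 20.94.
η_II = COP_actual/COP_Carnot = 9.118/20.94 = 0.4354.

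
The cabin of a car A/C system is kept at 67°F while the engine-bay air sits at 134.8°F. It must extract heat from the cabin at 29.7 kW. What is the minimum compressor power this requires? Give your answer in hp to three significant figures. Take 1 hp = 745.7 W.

5.13 hp

In absolute terms T_C = 292.59 K and T_H = 330.26 K, so ΔT = 37.67 K.
COP_Carnot = T_C/ΔT = 292.59/37.67 = 7.768.
Ẇ_min = Q̇/COP_Carnot = 29.70/7.768 = 3.823 kW = 5.127 hp.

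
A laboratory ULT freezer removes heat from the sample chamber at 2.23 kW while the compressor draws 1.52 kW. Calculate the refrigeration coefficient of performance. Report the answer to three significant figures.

1.47

The first law gives Q̇_H = Q̇_C + Ẇ, so the three rates are Q̇_C = 2.230, Q̇_H = 3.750, Ẇ = 1.520 kW.
COP_R = Q̇_C/Ẇ = 2.230/1.520 = 1.467.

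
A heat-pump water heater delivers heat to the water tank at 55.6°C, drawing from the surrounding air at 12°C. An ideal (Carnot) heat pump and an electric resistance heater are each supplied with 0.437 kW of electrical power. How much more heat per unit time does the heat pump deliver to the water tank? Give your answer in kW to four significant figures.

In absolute terms T_C = 285.15 K and T_H = 328.75 K, so ΔT = 43.60 K.
COP_Carnot = T_H/ΔT = 328.75/43.60 = 7.540.
The heat pump delivers Q̇_H = COP × Ẇ = 3.295 kW; the resistance heater delivers Ẇ = 0.4370 kW.
Extra = (COP − 1)·Ẇ = 2.858 kW.

2.858 kW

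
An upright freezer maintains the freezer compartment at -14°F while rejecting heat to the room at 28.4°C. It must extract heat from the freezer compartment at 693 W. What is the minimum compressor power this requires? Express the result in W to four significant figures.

151.0 W

In absolute terms T_C = 247.59 K and T_H = 301.55 K, so ΔT = 53.96 K.
COP_Carnot = T_C/ΔT = 247.59/53.96 = 4.589.
Ẇ_min = Q̇/COP_Carnot = 693.0/4.589 = 151.0 W.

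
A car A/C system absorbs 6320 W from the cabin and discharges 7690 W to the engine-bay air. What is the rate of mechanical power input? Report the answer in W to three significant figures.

1370 W

For a cyclic device the first law requires Q̇_H = Q̇_C + Ẇ.
Ẇ = Q̇_H − Q̇_C = 1370 W.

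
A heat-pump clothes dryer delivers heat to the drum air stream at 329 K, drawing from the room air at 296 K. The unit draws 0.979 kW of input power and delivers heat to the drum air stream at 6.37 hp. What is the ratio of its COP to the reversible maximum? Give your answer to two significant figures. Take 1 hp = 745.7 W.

Converting, Q̇_H = 6.370 hp = 4.750 kW, so COP_actual = Q̇_H/Ẇ = 4.750/0.9790 = 4.852.
The reservoir spacing is ΔT = 329 − 296 = 33.00 K.
COP_Carnot = T_H/ΔT = 329.00/33.00 = 9.970.
η_II = COP_actual/COP_Carnot = 4.852/9.970 = 0.4867.

0.49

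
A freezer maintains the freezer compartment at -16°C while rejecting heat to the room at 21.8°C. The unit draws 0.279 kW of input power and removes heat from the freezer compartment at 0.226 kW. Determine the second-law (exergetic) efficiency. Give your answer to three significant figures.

COP_actual = Q̇_C/Ẇ = 0.2260/0.2790 = 0.8100.
In absolute terms T_C = 257.15 K and T_H = 294.95 K, so ΔT = 37.80 K.
COP_Carnot = T_C/ΔT = 257.15/37.80 = 6.803.
η_II = COP_actual/COP_Carnot = 0.8100/6.803 = 0.1191.

0.119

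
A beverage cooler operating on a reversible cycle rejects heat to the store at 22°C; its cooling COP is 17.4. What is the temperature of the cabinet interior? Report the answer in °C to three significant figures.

5.96 °C

For a Carnot refrigerator COP_R = T_C/(T_H − T_C), so T_C = COP·T_H/(1 + COP).
With T_H = 295.15 K, T_C = 17.4 × 295.15/18.40 = 279.11 K.
Converting, 279.11 K = 5.96°C.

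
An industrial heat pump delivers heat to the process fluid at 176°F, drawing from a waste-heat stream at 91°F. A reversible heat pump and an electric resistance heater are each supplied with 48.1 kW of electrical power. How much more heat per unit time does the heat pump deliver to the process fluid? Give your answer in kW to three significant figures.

312 kW

In absolute terms T_C = 305.93 K and T_H = 353.15 K, so ΔT = 47.22 K.
COP_Carnot = T_H/ΔT = 353.15/47.22 = 7.478.
The heat pump delivers Q̇_H = COP × Ẇ = 359.7 kW; the resistance heater delivers Ẇ = 48.10 kW.
Extra = (COP − 1)·Ẇ = 311.6 kW.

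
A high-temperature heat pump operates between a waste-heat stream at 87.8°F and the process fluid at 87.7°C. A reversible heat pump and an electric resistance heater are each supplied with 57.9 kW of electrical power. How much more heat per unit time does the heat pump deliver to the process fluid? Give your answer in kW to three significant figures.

311 kW

In absolute terms T_C = 304.15 K and T_H = 360.85 K, so ΔT = 56.70 K.
COP_Carnot = T_H/ΔT = 360.85/56.70 = 6.364.
The heat pump delivers Q̇_H = COP × Ẇ = 368.5 kW; the resistance heater delivers Ẇ = 57.90 kW.
Extra = (COP − 1)·Ẇ = 310.6 kW.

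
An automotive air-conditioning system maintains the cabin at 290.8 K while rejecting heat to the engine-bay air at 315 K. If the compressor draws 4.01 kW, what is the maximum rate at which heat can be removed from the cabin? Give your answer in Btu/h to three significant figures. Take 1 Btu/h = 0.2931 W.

The reservoir spacing is ΔT = 315 − 290.8 = 24.20 K.
COP_Carnot = T_C/ΔT = 290.80/24.20 = 12.02.
Q̇_max = COP_Carnot × Ẇ = 12.02 × 4.010 kW = 48.19 kW = 164400 Btu/h.

164000 Btu/h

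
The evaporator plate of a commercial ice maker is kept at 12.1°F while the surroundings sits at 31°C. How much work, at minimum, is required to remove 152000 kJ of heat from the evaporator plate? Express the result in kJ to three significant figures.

In absolute terms T_C = 262.09 K and T_H = 304.15 K, so ΔT = 42.06 K.
The reversible limit is COP_R = T_C/ΔT = 6.232, so W_min = Q_C/COP = Q_C·ΔT/T_C.
W_min = 152000 × 42.06/262.09 = 24390 kJ.

24400 kJ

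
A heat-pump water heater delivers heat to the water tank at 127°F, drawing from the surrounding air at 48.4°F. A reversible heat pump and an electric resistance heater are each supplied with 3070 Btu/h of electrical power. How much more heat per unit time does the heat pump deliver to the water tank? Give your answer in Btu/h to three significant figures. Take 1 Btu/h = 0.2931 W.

In absolute terms T_C = 282.26 K and T_H = 325.93 K, so ΔT = 43.67 K.
COP_Carnot = T_H/ΔT = 325.93/43.67 = 7.464.
The heat pump delivers Q̇_H = COP × Ẇ = 22910 Btu/h; the resistance heater delivers Ẇ = 3070 Btu/h.
Extra = (COP − 1)·Ẇ = 19840 Btu/h.

19800 Btu/h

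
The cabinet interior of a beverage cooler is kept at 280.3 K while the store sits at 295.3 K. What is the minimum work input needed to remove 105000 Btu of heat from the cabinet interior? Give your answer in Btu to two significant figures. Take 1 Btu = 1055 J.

The reservoir spacing is ΔT = 295.3 − 280.3 = 15.00 K.
The reversible limit is COP_R = T_C/ΔT = 18.69, so W_min = Q_C/COP = Q_C·ΔT/T_C.
W_min = 105000 × 15.00/280.30 = 5619 Btu.

5600 Btu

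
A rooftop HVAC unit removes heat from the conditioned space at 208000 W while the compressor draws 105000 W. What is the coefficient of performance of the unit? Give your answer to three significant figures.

The first law gives Q̇_H = Q̇_C + Ẇ, so the three rates are Q̇_C = 208000, Q̇_H = 313000, Ẇ = 105000 W.
COP_R = Q̇_C/Ẇ = 208000/105000 = 1.981.

1.98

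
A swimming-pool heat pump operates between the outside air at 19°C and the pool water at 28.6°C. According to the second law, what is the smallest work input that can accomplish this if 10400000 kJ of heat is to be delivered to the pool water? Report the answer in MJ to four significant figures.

In absolute terms T_C = 292.15 K and T_H = 301.75 K, so ΔT = 9.600 K.
The reversible limit is COP_HP = T_H/ΔT = 31.43, so W_min = Q_H/COP = Q_H·ΔT/T_H.
W_min = 10400000 × 9.600/301.75 = 330900 kJ = 330.9 MJ.

330.9 MJ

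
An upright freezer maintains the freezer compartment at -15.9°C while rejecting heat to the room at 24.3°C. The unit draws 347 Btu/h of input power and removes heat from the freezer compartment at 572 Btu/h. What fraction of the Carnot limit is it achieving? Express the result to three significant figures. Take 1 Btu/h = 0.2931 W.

0.258

COP_actual = Q̇_C/Ẇ = 572.0/347.0 = 1.648.
In absolute terms T_C = 257.25 K and T_H = 297.45 K, so ΔT = 40.20 K.
COP_Carnot = T_C/ΔT = 257.25/40.20 = 6.399.
η_II = COP_actual/COP_Carnot = 1.648/6.399 = 0.2576.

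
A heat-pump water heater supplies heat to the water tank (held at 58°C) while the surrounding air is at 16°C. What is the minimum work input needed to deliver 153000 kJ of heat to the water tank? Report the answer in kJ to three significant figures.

In absolute terms T_C = 289.15 K and T_H = 331.15 K, so ΔT = 42.00 K.
The reversible limit is COP_HP = T_H/ΔT = 7.885, so W_min = Q_H/COP = Q_H·ΔT/T_H.
W_min = 153000 × 42.00/331.15 = 19410 kJ.

19400 kJ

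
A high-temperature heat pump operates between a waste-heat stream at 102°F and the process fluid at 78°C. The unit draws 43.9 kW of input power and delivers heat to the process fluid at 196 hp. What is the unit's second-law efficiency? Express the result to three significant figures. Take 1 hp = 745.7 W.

0.371

Converting, Q̇_H = 196.0 hp = 146.2 kW, so COP_actual = Q̇_H/Ẇ = 146.2/43.90 = 3.329.
In absolute terms T_C = 312.04 K and T_H = 351.15 K, so ΔT = 39.11 K.
COP_Carnot = T_H/ΔT = 351.15/39.11 = 8.978.
η_II = COP_actual/COP_Carnot = 3.329/8.978 = 0.3708.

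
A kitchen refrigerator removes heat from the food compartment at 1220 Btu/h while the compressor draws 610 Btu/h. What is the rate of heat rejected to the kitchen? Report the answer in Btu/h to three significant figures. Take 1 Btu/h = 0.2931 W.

1830 Btu/h

For a cyclic device the first law requires Q̇_H = Q̇_C + Ẇ.
Q̇_H = Q̇_C + Ẇ = 1830 Btu/h.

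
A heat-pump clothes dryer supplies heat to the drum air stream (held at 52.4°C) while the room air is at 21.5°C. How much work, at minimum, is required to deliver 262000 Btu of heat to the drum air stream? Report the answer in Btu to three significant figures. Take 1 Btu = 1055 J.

24900 Btu

In absolute terms T_C = 294.65 K and T_H = 325.55 K, so ΔT = 30.90 K.
The reversible limit is COP_HP = T_H/ΔT = 10.54, so W_min = Q_H/COP = Q_H·ΔT/T_H.
W_min = 262000 × 30.90/325.55 = 24870 Btu.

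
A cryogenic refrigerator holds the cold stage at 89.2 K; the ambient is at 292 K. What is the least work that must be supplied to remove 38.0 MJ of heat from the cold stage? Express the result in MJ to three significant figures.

86.4 MJ

The reservoir spacing is ΔT = 292 − 89.2 = 202.8 K.
The reversible limit is COP_R = T_C/ΔT = 0.4398, so W_min = Q_C/COP = Q_C·ΔT/T_C.
W_min = 38.00 × 202.8/89.20 = 86.39 MJ.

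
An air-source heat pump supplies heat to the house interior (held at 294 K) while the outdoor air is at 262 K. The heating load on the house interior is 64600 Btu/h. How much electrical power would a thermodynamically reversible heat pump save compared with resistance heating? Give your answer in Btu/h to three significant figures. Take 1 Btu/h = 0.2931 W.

57600 Btu/h

The reservoir spacing is ΔT = 294 − 262 = 32.00 K.
COP_Carnot = T_H/ΔT = 294.00/32.00 = 9.188.
Resistance heating needs Ẇ_res = Q̇_H = 64600 Btu/h; the reversible heat pump needs only Ẇ_hp = Q̇_H/COP = 7031 Btu/h.
Saving = 64600 − 7031 = 57570 Btu/h.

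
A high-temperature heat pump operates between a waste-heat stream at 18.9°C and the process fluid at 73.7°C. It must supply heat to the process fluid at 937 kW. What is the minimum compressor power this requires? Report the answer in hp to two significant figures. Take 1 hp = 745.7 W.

200 hp

In absolute terms T_C = 292.05 K and T_H = 346.85 K, so ΔT = 54.80 K.
COP_Carnot = T_H/ΔT = 346.85/54.80 = 6.329.
Ẇ_min = Q̇/COP_Carnot = 937.0/6.329 = 148.0 kW = 198.5 hp.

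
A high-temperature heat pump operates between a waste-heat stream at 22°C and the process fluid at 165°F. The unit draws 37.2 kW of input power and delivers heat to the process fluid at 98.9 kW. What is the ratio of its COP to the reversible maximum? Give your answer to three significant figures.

COP_actual = Q̇_H/Ẇ = 98.90/37.20 = 2.659.
In absolute terms T_C = 295.15 K and T_H = 347.04 K, so ΔT = 51.89 K.
COP_Carnot = T_H/ΔT = 347.04/51.89 = 6.688.
η_II = COP_actual/COP_Carnot = 2.659/6.688 = 0.3975.

0.398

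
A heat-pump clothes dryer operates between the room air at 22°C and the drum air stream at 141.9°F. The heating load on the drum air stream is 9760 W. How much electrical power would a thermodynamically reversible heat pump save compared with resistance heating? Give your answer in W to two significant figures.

8600 W

In absolute terms T_C = 295.15 K and T_H = 334.21 K, so ΔT = 39.06 K.
COP_Carnot = T_H/ΔT = 334.21/39.06 = 8.557.
Resistance heating needs Ẇ_res = Q̇_H = 9760 W; the reversible heat pump needs only Ẇ_hp = Q̇_H/COP = 1141 W.
Saving = 9760 − 1141 = 8619 W.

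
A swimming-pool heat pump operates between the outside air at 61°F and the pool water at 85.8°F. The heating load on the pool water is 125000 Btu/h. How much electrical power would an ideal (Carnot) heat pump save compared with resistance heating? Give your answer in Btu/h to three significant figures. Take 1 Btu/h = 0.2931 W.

In absolute terms T_C = 289.26 K and T_H = 303.04 K, so ΔT = 13.78 K.
COP_Carnot = T_H/ΔT = 303.04/13.78 = 21.99.
Resistance heating needs Ẇ_res = Q̇_H = 125000 Btu/h; the reversible heat pump needs only Ẇ_hp = Q̇_H/COP = 5683 Btu/h.
Saving = 125000 − 5683 = 119300 Btu/h.

119000 Btu/h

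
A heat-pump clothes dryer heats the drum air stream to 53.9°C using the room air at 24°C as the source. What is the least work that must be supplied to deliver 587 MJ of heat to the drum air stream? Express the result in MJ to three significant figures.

In absolute terms T_C = 297.15 K and T_H = 327.05 K, so ΔT = 29.90 K.
The reversible limit is COP_HP = T_H/ΔT = 10.94, so W_min = Q_H/COP = Q_H·ΔT/T_H.
W_min = 587.0 × 29.90/327.05 = 53.67 MJ.

53.7 MJ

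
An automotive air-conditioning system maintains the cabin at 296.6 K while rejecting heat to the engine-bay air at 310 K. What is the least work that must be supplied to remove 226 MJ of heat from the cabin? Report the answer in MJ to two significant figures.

10 MJ

The reservoir spacing is ΔT = 310 − 296.6 = 13.40 K.
The reversible limit is COP_R = T_C/ΔT = 22.13, so W_min = Q_C/COP = Q_C·ΔT/T_C.
W_min = 226.0 × 13.40/296.60 = 10.21 MJ.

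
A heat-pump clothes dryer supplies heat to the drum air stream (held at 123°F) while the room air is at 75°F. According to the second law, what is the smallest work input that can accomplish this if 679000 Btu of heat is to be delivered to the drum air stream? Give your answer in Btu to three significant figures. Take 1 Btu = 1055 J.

In absolute terms T_C = 297.04 K and T_H = 323.71 K, so ΔT = 26.67 K.
The reversible limit is COP_HP = T_H/ΔT = 12.14, so W_min = Q_H/COP = Q_H·ΔT/T_H.
W_min = 679000 × 26.67/323.71 = 55940 Btu.

55900 Btu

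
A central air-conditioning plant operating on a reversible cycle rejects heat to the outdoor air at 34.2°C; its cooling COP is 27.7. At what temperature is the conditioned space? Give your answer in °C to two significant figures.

For a Carnot refrigerator COP_R = T_C/(T_H − T_C), so T_C = COP·T_H/(1 + COP).
With T_H = 307.35 K, T_C = 27.7 × 307.35/28.70 = 296.64 K.
Converting, 296.64 K = 23.49°C.

23 °C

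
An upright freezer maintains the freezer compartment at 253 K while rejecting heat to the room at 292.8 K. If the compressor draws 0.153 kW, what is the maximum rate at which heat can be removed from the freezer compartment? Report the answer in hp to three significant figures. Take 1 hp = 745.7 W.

1.30 hp

The reservoir spacing is ΔT = 292.8 − 253 = 39.80 K.
COP_Carnot = T_C/ΔT = 253.00/39.80 = 6.357.
Q̇_max = COP_Carnot × Ẇ = 6.357 × 0.1530 kW = 0.9726 kW = 1.304 hp.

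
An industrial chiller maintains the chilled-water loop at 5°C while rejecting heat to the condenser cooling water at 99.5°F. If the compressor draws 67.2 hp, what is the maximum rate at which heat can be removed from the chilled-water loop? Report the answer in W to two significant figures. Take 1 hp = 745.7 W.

In absolute terms T_C = 278.15 K and T_H = 310.65 K, so ΔT = 32.50 K.
COP_Carnot = T_C/ΔT = 278.15/32.50 = 8.558.
Q̇_max = COP_Carnot × Ẇ = 8.558 × 67.20 hp = 575.1 hp = 428900 W.

430000 W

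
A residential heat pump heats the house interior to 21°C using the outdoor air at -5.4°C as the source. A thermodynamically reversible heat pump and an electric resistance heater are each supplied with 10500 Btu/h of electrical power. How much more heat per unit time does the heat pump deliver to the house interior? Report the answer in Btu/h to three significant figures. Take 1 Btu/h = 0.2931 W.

In absolute terms T_C = 267.75 K and T_H = 294.15 K, so ΔT = 26.40 K.
COP_Carnot = T_H/ΔT = 294.15/26.40 = 11.14.
The heat pump delivers Q̇_H = COP × Ẇ = 117000 Btu/h; the resistance heater delivers Ẇ = 10500 Btu/h.
Extra = (COP − 1)·Ẇ = 106500 Btu/h.

106000 Btu/h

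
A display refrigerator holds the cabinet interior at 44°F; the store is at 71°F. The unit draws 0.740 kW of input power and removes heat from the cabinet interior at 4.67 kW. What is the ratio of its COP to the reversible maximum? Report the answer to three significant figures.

COP_actual = Q̇_C/Ẇ = 4.670/0.7400 = 6.311.
In absolute terms T_C = 279.82 K and T_H = 294.82 K, so ΔT = 15.00 K.
COP_Carnot = T_C/ΔT = 279.82/15.00 = 18.65.
η_II = COP_actual/COP_Carnot = 6.311/18.65 = 0.3383.

0.338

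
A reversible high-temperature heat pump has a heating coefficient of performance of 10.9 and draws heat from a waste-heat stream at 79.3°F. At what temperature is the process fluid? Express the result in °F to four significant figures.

133.7 °F

COP_HP = T_H/(T_H − T_C) rearranges to T_H = COP·T_C/(COP − 1).
With T_C = 299.43 K, T_H = 10.9 × 299.43/9.900 = 329.67 K.
Converting, 329.67 K = 133.74°F.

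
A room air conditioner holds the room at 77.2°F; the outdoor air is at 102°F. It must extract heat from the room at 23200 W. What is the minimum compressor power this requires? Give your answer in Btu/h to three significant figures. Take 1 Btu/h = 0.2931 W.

3660 Btu/h

In absolute terms T_C = 298.26 K and T_H = 312.04 K, so ΔT = 13.78 K.
COP_Carnot = T_C/ΔT = 298.26/13.78 = 21.65.
Ẇ_min = Q̇/COP_Carnot = 23200/21.65 = 1072 W = 3656 Btu/h.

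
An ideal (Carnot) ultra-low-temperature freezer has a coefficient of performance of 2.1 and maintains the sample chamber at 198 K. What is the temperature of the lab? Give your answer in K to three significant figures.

COP_R = T_C/(T_H − T_C) gives T_H − T_C = T_C/COP.
With T_C = 198.00 K, T_H = 198.00 × (1 + 1/2.1) = 292.29 K.

292 K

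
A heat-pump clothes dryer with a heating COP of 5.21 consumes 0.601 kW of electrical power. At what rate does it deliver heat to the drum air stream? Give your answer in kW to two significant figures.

3.1 kW

Q̇_H = COP_HP × Ẇ = 5.21 × 0.6010 = 3.131 kW.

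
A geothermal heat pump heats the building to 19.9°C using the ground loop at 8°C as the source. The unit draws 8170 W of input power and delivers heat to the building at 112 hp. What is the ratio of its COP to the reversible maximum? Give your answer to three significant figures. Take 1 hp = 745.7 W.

0.415

Converting, Q̇_H = 112.0 hp = 83520 W, so COP_actual = Q̇_H/Ẇ = 83520/8170 = 10.22.
In absolute terms T_C = 281.15 K and T_H = 293.05 K, so ΔT = 11.90 K.
COP_Carnot = T_H/ΔT = 293.05/11.90 = 24.63.
η_II = COP_actual/COP_Carnot = 10.22/24.63 = 0.4151.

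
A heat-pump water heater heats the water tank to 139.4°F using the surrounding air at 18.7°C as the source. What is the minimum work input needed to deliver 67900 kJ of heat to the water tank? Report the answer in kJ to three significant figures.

In absolute terms T_C = 291.85 K and T_H = 332.82 K, so ΔT = 40.97 K.
The reversible limit is COP_HP = T_H/ΔT = 8.124, so W_min = Q_H/COP = Q_H·ΔT/T_H.
W_min = 67900 × 40.97/332.82 = 8358 kJ.

8360 kJ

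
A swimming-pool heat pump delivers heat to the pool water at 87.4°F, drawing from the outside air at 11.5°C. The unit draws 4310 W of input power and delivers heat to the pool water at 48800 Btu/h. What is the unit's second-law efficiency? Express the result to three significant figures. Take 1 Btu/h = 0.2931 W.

Converting, Q̇_H = 48800 Btu/h = 14300 W, so COP_actual = Q̇_H/Ẇ = 14300/4310 = 3.319.
In absolute terms T_C = 284.65 K and T_H = 303.93 K, so ΔT = 19.28 K.
COP_Carnot = T_H/ΔT = 303.93/19.28 = 15.77.
η_II = COP_actual/COP_Carnot = 3.319/15.77 = 0.2105.

0.210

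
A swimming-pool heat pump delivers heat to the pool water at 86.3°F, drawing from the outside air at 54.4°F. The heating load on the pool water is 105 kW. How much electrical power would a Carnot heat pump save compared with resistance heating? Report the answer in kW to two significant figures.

In absolute terms T_C = 285.59 K and T_H = 303.32 K, so ΔT = 17.72 K.
COP_Carnot = T_H/ΔT = 303.32/17.72 = 17.12.
Resistance heating needs Ẇ_res = Q̇_H = 105.0 kW; the reversible heat pump needs only Ẇ_hp = Q̇_H/COP = 6.135 kW.
Saving = 105.0 − 6.135 = 98.87 kW.

99 kW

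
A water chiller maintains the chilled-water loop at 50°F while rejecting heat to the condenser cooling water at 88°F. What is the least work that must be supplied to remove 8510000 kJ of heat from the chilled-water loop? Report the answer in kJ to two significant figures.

In absolute terms T_C = 283.15 K and T_H = 304.26 K, so ΔT = 21.11 K.
The reversible limit is COP_R = T_C/ΔT = 13.41, so W_min = Q_C/COP = Q_C·ΔT/T_C.
W_min = 8510000 × 21.11/283.15 = 634500 kJ.

630000 kJ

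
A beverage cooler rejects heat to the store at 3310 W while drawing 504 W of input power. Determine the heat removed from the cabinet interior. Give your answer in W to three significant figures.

For a cyclic device the first law requires Q̇_H = Q̇_C + Ẇ.
Q̇_C = Q̇_H − Ẇ = 2806 W.

2810 W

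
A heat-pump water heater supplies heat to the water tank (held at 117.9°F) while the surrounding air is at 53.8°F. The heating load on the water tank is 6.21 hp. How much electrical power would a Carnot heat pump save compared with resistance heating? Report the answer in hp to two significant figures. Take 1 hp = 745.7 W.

5.5 hp

In absolute terms T_C = 285.26 K and T_H = 320.87 K, so ΔT = 35.61 K.
COP_Carnot = T_H/ΔT = 320.87/35.61 = 9.010.
Resistance heating needs Ẇ_res = Q̇_H = 6.210 hp; the reversible heat pump needs only Ẇ_hp = Q̇_H/COP = 0.6892 hp.
Saving = 6.210 − 0.6892 = 5.521 hp.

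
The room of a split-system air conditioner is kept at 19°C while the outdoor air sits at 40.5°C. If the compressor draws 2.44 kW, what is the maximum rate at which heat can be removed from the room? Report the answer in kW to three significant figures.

In absolute terms T_C = 292.15 K and T_H = 313.65 K, so ΔT = 21.50 K.
COP_Carnot = T_C/ΔT = 292.15/21.50 = 13.59.
Q̇_max = COP_Carnot × Ẇ = 13.59 × 2.440 kW = 33.16 kW.

33.2 kW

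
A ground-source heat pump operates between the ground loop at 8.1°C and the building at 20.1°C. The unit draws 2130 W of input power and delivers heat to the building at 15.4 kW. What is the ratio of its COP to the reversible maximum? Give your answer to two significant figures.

Converting, Q̇_H = 15.40 kW = 15400 W, so COP_actual = Q̇_H/Ẇ = 15400/2130 = 7.230.
In absolute terms T_C = 281.25 K and T_H = 293.25 K, so ΔT = 12.00 K.
COP_Carnot = T_H/ΔT = 293.25/12.00 = 24.44.
η_II = COP_actual/COP_Carnot = 7.230/24.44 = 0.2959.

0.30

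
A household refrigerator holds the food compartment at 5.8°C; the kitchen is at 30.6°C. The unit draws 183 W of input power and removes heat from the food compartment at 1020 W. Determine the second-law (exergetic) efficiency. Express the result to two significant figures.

COP_actual = Q̇_C/Ẇ = 1020/183.0 = 5.574.
In absolute terms T_C = 278.95 K and T_H = 303.75 K, so ΔT = 24.80 K.
COP_Carnot = T_C/ΔT = 278.95/24.80 = 11.25.
η_II = COP_actual/COP_Carnot = 5.574/11.25 = 0.4955.

0.50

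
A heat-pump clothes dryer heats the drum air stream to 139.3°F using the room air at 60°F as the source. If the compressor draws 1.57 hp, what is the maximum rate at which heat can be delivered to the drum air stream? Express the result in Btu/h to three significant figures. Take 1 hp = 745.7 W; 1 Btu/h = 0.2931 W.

In absolute terms T_C = 288.71 K and T_H = 332.76 K, so ΔT = 44.06 K.
COP_Carnot = T_H/ΔT = 332.76/44.06 = 7.553.
Q̇_max = COP_Carnot × Ẇ = 7.553 × 1.570 hp = 11.86 hp = 30170 Btu/h.

30200 Btu/h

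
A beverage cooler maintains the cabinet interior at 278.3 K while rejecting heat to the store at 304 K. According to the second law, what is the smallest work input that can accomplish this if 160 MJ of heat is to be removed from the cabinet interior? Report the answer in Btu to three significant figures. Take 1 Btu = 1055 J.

The reservoir spacing is ΔT = 304 − 278.3 = 25.70 K.
The reversible limit is COP_R = T_C/ΔT = 10.83, so W_min = Q_C/COP = Q_C·ΔT/T_C.
W_min = 160.0 × 25.70/278.30 = 14.78 MJ = 14010 Btu.

14000 Btu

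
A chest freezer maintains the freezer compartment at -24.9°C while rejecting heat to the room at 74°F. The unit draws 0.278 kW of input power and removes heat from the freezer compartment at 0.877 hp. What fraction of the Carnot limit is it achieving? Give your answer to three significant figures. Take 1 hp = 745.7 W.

Converting, Q̇_C = 0.8770 hp = 0.6540 kW, so COP_actual = Q̇_C/Ẇ = 0.6540/0.2780 = 2.352.
In absolute terms T_C = 248.25 K and T_H = 296.48 K, so ΔT = 48.23 K.
COP_Carnot = T_C/ΔT = 248.25/48.23 = 5.147.
η_II = COP_actual/COP_Carnot = 2.352/5.147 = 0.4571.

0.457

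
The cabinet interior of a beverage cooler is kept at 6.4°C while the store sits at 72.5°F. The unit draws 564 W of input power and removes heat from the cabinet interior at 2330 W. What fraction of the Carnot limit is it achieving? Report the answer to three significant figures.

COP_actual = Q̇_C/Ẇ = 2330/564.0 = 4.131.
In absolute terms T_C = 279.55 K and T_H = 295.65 K, so ΔT = 16.10 K.
COP_Carnot = T_C/ΔT = 279.55/16.10 = 17.36.
η_II = COP_actual/COP_Carnot = 4.131/17.36 = 0.2379.

0.238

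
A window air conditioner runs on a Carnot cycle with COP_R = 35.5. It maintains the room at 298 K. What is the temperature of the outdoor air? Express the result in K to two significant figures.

COP_R = T_C/(T_H − T_C) gives T_H − T_C = T_C/COP.
With T_C = 298.00 K, T_H = 298.00 × (1 + 1/35.5) = 306.39 K.

310 K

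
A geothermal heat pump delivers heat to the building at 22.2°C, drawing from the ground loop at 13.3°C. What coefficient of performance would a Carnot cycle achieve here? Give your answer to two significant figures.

33

In absolute terms T_C = 286.45 K and T_H = 295.35 K, so ΔT = 8.900 K.
For a reversible cycle, COP_Carnot = T_H/ΔT = 295.35/8.900 = 33.19.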